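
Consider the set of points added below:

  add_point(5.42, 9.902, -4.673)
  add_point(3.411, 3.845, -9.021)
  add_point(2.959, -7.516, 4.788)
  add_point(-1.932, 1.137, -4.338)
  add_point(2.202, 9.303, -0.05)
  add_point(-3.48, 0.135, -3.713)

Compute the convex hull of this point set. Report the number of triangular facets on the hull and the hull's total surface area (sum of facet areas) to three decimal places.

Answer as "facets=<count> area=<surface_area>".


Points on the hull: [0, 1, 2, 4, 5] (5 of 6).

Facet areas (half cross-product norm):
  f1: (p1, p0, p5) → 35.9063
  f2: (p1, p2, p5) → 60.3238
  f3: (p1, p2, p0) → 68.8936
  f4: (p4, p0, p5) → 32.0802
  f5: (p4, p2, p5) → 74.7436
  f6: (p4, p2, p0) → 47.2909
Σ area = 319.238

Euler: V−E+F = 5−9+6 = 2.

facets=6 area=319.238


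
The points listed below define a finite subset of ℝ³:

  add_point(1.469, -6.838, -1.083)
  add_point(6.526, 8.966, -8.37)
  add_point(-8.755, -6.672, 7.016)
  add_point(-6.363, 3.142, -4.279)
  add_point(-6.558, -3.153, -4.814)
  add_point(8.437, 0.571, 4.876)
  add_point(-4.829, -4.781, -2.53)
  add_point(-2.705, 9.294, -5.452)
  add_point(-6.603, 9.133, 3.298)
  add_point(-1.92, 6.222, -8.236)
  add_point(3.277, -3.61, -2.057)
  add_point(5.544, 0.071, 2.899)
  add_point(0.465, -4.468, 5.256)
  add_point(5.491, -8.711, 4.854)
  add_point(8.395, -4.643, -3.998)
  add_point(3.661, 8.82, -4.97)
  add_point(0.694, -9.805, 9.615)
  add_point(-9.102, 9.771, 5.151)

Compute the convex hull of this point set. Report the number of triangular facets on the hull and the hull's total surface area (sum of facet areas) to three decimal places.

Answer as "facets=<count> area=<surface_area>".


Points on the hull: [0, 1, 2, 3, 4, 5, 6, 7, 9, 13, 14, 15, 16, 17] (14 of 18).

Area of each hull facet:
  f1: (p16, p5, p17) → 134.9420
  f2: (p15, p5, p17) → 110.7326
  f3: (p15, p1, p17) → 7.9141
  f4: (p15, p1, p5) → 28.6163
  f5: (p13, p16, p5) → 31.0671
  f6: (p2, p16, p17) → 79.7555
  f7: (p2, p4, p17) → 95.9038
  f8: (p6, p2, p4) → 14.7317
  f9: (p14, p9, p1) → 63.0524
  f10: (p14, p9, p4) → 78.5229
  f11: (p14, p1, p5) → 72.4318
  f12: (p14, p13, p5) → 43.7984
  f13: (p7, p1, p17) → 39.6354
  f14: (p7, p9, p1) → 18.7243
  f15: (p3, p4, p17) → 29.4525
  f16: (p3, p9, p4) → 19.1325
  f17: (p3, p7, p17) → 41.8208
  f18: (p3, p7, p9) → 13.9077
  f19: (p0, p6, p4) → 6.9197
  f20: (p0, p14, p4) → 32.7576
  f21: (p0, p14, p13) → 28.8317
  f22: (p0, p13, p16) → 24.7664
  f23: (p0, p2, p16) → 55.2799
  f24: (p0, p6, p2) → 35.4079
Σ area = 1108.105

Check V−E+F: 14 − 36 + 24 = 2.

facets=24 area=1108.105


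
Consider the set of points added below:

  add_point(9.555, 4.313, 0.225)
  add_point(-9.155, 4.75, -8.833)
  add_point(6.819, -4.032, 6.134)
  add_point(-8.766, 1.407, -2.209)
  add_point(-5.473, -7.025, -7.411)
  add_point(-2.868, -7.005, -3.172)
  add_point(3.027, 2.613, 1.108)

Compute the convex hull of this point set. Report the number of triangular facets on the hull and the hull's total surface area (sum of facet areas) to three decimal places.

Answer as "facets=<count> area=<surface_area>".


7 of the 7 inputs are extreme points: [0, 1, 2, 3, 4, 5, 6].

Per-facet area ½‖(b−a)×(c−a)‖:
  f1: (p4, p0, p1) → 121.5725
  f2: (p2, p4, p0) → 97.5050
  f3: (p3, p4, p1) → 38.7058
  f4: (p6, p2, p0) → 30.8103
  f5: (p6, p3, p2) → 49.6203
  f6: (p6, p0, p1) → 42.2784
  f7: (p6, p3, p1) → 44.3219
  f8: (p5, p2, p4) → 11.1145
  f9: (p5, p3, p4) → 25.0616
  f10: (p5, p3, p2) → 70.0303
Σ area = 531.021

Euler characteristic 7−15+10 = 2 ✓

facets=10 area=531.021


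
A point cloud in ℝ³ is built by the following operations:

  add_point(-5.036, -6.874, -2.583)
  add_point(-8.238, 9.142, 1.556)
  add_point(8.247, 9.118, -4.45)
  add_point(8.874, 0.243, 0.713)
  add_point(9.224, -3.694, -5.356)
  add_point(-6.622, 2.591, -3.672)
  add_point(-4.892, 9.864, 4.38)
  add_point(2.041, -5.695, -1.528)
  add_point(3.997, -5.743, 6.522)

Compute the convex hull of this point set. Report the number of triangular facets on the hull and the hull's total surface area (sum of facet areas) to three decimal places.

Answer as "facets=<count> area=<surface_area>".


facets=14 area=760.867

9 of the 9 inputs are extreme points: [0, 1, 2, 3, 4, 5, 6, 7, 8].

Facet areas (half cross-product norm):
  f1: (p8, p0, p1) → 107.6344
  f2: (p3, p8, p4) → 34.3435
  f3: (p5, p0, p1) → 28.8556
  f4: (p5, p0, p4) → 71.6244
  f5: (p7, p0, p4) → 17.8760
  f6: (p7, p8, p4) → 33.6794
  f7: (p7, p8, p0) → 27.8960
  f8: (p6, p8, p1) → 38.2147
  f9: (p6, p3, p8) → 81.6059
  f10: (p2, p5, p1) → 68.9950
  f11: (p2, p5, p4) → 98.9633
  f12: (p2, p6, p1) → 33.9263
  f13: (p2, p3, p4) → 37.2019
  f14: (p2, p6, p3) → 80.0501
Σ area = 760.867

Euler: V−E+F = 9−21+14 = 2.


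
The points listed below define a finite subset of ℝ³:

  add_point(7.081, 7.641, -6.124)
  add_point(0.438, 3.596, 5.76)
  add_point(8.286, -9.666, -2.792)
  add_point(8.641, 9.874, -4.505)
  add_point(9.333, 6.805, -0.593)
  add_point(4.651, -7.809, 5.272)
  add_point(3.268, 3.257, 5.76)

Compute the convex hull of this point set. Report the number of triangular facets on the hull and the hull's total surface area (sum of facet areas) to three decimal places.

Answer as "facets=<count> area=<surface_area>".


7 of the 7 inputs are extreme points: [0, 1, 2, 3, 4, 5, 6].

Triangle areas on the boundary:
  f1: (p0, p2, p1) → 114.7082
  f2: (p5, p2, p1) → 51.1386
  f3: (p5, p2, p4) → 71.8767
  f4: (p3, p0, p1) → 22.5026
  f5: (p3, p2, p4) → 36.3565
  f6: (p3, p0, p2) → 23.1811
  f7: (p6, p5, p1) → 15.4396
  f8: (p6, p5, p4) → 51.0147
  f9: (p6, p3, p1) → 17.8760
  f10: (p6, p3, p4) → 17.7927
Σ area = 421.887

Euler: V−E+F = 7−15+10 = 2.

facets=10 area=421.887


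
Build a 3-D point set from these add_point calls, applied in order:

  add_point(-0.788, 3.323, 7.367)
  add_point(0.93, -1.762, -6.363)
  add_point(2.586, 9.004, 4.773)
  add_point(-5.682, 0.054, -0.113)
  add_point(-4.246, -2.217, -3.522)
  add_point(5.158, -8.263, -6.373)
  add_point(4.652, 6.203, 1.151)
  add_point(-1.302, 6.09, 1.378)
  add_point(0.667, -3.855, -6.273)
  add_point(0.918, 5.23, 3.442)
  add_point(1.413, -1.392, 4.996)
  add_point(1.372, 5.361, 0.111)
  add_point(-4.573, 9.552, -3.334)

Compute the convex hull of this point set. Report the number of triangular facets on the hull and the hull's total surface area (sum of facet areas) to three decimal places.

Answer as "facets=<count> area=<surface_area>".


facets=16 area=497.895

Extreme-point indices: [0, 1, 2, 3, 4, 5, 6, 8, 10, 12] — 10 of 13 on the boundary.

Per-facet area ½‖(b−a)×(c−a)‖:
  f1: (p0, p12, p3) → 47.6183
  f2: (p4, p12, p3) → 21.4322
  f3: (p10, p0, p3) → 24.8056
  f4: (p10, p4, p3) → 19.1314
  f5: (p10, p4, p5) → 57.9629
  f6: (p10, p6, p5) → 62.8281
  f7: (p2, p0, p12) → 38.4353
  f8: (p2, p6, p12) → 26.4064
  f9: (p2, p10, p0) → 19.1899
  f10: (p2, p10, p6) → 22.8739
  f11: (p1, p6, p5) → 41.0466
  f12: (p1, p6, p12) → 58.8697
  f13: (p8, p4, p12) → 32.8254
  f14: (p8, p1, p12) → 8.1285
  f15: (p8, p4, p5) → 11.0492
  f16: (p8, p1, p5) → 5.2915
Σ area = 497.895

Euler: V−E+F = 10−24+16 = 2.


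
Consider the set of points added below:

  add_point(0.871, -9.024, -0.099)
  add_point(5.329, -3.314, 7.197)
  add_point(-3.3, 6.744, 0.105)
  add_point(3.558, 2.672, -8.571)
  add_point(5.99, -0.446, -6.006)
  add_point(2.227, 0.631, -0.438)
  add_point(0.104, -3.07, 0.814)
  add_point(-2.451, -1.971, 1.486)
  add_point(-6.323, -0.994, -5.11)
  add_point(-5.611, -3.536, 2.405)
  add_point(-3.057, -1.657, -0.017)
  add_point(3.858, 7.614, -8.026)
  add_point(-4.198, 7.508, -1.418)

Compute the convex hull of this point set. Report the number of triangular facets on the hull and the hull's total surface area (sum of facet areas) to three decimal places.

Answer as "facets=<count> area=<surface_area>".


facets=14 area=565.543

9 of the 13 inputs are extreme points: [0, 1, 2, 3, 4, 8, 9, 11, 12].

Per-facet area ½‖(b−a)×(c−a)‖:
  f1: (p1, p0, p4) → 57.9071
  f2: (p3, p0, p8) → 64.8115
  f3: (p3, p0, p4) → 23.0478
  f4: (p9, p0, p8) → 35.2641
  f5: (p9, p1, p0) → 44.3262
  f6: (p9, p12, p8) → 37.6789
  f7: (p11, p1, p4) → 52.7380
  f8: (p11, p3, p4) → 9.6796
  f9: (p11, p12, p8) → 49.4417
  f10: (p11, p3, p8) → 25.9061
  f11: (p2, p11, p1) → 81.6411
  f12: (p2, p11, p12) → 9.9286
  f13: (p2, p9, p1) → 63.8811
  f14: (p2, p9, p12) → 9.2913
Σ area = 565.543

Euler: V−E+F = 9−21+14 = 2.


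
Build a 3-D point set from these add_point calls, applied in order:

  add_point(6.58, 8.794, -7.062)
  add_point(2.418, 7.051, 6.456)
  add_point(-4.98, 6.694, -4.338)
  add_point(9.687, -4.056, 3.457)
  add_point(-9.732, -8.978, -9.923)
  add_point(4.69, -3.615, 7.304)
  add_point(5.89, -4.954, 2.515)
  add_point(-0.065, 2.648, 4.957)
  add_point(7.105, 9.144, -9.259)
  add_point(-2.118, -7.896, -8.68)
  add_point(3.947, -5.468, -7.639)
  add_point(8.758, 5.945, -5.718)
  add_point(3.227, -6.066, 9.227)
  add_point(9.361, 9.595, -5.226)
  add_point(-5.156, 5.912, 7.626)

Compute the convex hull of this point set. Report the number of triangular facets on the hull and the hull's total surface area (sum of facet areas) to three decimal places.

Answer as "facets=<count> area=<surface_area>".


facets=18 area=1139.041

Points on the hull: [1, 2, 3, 4, 8, 9, 10, 11, 12, 13, 14] (11 of 15).

Facet areas (half cross-product norm):
  f1: (p14, p12, p4) → 163.2360
  f2: (p2, p14, p4) → 100.1985
  f3: (p2, p14, p13) → 87.5444
  f4: (p1, p13, p3) → 89.6140
  f5: (p1, p14, p13) → 40.9050
  f6: (p1, p12, p3) → 56.7536
  f7: (p1, p14, p12) → 51.6810
  f8: (p8, p2, p4) → 109.6597
  f9: (p8, p2, p13) → 30.5259
  f10: (p11, p13, p3) → 19.9361
  f11: (p11, p10, p3) → 71.7626
  f12: (p11, p8, p13) → 8.2969
  f13: (p11, p8, p10) → 29.7208
  f14: (p9, p12, p3) → 76.8706
  f15: (p9, p10, p3) → 33.3093
  f16: (p9, p12, p4) → 65.5381
  f17: (p9, p8, p4) → 61.3815
  f18: (p9, p8, p10) → 42.1071
Σ area = 1139.041

Check V−E+F: 11 − 27 + 18 = 2.


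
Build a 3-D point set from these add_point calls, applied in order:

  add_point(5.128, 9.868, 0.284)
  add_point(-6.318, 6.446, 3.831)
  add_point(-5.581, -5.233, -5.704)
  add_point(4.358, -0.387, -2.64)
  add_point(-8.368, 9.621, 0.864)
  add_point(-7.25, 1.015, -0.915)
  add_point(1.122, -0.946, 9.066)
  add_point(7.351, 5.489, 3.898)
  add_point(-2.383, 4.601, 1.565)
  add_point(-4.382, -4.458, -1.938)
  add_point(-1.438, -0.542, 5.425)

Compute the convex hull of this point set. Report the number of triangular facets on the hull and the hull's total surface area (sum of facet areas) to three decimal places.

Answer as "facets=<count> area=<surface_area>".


Extreme-point indices: [0, 1, 2, 3, 4, 5, 6, 7, 9] — 9 of 11 on the boundary.

Per-facet area ½‖(b−a)×(c−a)‖:
  f1: (p0, p2, p4) → 109.7073
  f2: (p1, p6, p7) → 58.9299
  f3: (p1, p0, p4) → 29.9209
  f4: (p1, p0, p7) → 37.9747
  f5: (p3, p0, p7) → 28.2188
  f6: (p3, p0, p2) → 51.6055
  f7: (p3, p6, p7) → 46.6525
  f8: (p5, p1, p6) → 42.4175
  f9: (p5, p2, p4) → 15.5408
  f10: (p5, p1, p4) → 17.4602
  f11: (p9, p5, p2) → 12.3956
  f12: (p9, p5, p6) → 39.3891
  f13: (p9, p3, p2) → 18.6756
  f14: (p9, p3, p6) → 55.4757
Σ area = 564.364

Check V−E+F: 9 − 21 + 14 = 2.

facets=14 area=564.364


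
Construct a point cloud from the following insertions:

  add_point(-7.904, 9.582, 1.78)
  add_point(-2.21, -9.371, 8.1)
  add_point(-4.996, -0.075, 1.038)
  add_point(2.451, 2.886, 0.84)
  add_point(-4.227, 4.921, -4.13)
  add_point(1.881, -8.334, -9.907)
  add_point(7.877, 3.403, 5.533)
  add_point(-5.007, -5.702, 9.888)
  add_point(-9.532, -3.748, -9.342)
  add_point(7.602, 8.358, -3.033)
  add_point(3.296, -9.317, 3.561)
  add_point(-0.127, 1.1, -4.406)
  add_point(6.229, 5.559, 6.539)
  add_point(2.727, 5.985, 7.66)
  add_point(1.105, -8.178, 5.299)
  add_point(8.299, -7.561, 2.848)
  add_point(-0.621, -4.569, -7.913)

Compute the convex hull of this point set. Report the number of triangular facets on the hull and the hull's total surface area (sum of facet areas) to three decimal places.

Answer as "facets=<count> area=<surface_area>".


12 of the 17 inputs are extreme points: [0, 1, 4, 5, 6, 7, 8, 9, 10, 12, 13, 15].

Triangle areas on the boundary:
  f1: (p7, p0, p8) → 142.9300
  f2: (p1, p7, p8) → 48.5695
  f3: (p5, p9, p8) → 116.3377
  f4: (p5, p9, p15) → 116.7005
  f5: (p5, p1, p8) → 110.8422
  f6: (p4, p0, p8) → 40.2543
  f7: (p4, p9, p8) → 50.7359
  f8: (p4, p9, p0) → 50.7241
  f9: (p10, p1, p15) → 11.2254
  f10: (p10, p5, p15) → 36.2579
  f11: (p10, p5, p1) → 40.4253
  f12: (p6, p9, p15) → 53.6571
  f13: (p6, p12, p9) → 14.2703
  f14: (p6, p1, p15) → 67.1333
  f15: (p6, p1, p7) → 40.1537
  f16: (p6, p12, p7) → 23.4942
  f17: (p13, p7, p0) → 88.8705
  f18: (p13, p12, p7) → 23.2045
  f19: (p13, p9, p0) → 75.3171
  f20: (p13, p12, p9) → 17.1959
Σ area = 1168.299

Euler characteristic 12−30+20 = 2 ✓

facets=20 area=1168.299


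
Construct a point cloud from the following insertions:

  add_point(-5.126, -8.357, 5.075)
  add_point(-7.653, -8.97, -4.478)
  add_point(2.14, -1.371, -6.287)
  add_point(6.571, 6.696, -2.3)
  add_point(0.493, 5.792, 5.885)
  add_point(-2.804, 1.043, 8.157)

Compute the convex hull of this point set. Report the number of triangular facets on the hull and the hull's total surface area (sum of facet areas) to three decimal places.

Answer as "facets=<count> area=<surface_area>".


Hull vertices (6/6): indices [0, 1, 2, 3, 4, 5].

Triangle areas on the boundary:
  f1: (p2, p3, p1) → 39.6376
  f2: (p0, p5, p1) → 45.9179
  f3: (p0, p2, p1) → 61.7141
  f4: (p0, p5, p3) → 73.8971
  f5: (p0, p2, p3) → 73.0387
  f6: (p4, p3, p1) → 100.6801
  f7: (p4, p5, p1) → 49.3011
  f8: (p4, p5, p3) → 23.4471
Σ area = 467.634

Check V−E+F: 6 − 12 + 8 = 2.

facets=8 area=467.634


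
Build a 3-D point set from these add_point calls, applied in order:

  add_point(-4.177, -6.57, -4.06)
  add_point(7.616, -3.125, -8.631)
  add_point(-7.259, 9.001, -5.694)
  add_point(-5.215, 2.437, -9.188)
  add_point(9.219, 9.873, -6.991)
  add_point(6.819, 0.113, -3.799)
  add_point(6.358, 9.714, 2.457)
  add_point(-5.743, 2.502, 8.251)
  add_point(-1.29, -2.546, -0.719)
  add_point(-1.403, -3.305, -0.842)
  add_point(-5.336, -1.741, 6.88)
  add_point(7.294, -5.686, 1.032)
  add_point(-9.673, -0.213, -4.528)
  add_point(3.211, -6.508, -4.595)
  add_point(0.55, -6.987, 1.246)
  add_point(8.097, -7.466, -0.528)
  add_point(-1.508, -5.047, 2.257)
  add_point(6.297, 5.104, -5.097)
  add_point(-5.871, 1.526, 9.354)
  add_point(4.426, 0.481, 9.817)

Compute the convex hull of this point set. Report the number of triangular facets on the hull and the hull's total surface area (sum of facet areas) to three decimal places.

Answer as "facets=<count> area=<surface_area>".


14 of the 20 inputs are extreme points: [0, 1, 2, 3, 4, 6, 7, 10, 12, 13, 14, 15, 18, 19].

Per-facet area ½‖(b−a)×(c−a)‖:
  f1: (p1, p15, p4) → 56.9354
  f2: (p14, p19, p15) → 46.3517
  f3: (p10, p14, p19) → 48.3913
  f4: (p6, p2, p4) → 76.0928
  f5: (p6, p15, p4) → 85.1564
  f6: (p6, p19, p15) → 80.9204
  f7: (p3, p2, p4) → 61.7209
  f8: (p3, p1, p4) → 88.8001
  f9: (p3, p2, p12) → 26.5850
  f10: (p0, p14, p15) → 24.2746
  f11: (p0, p3, p12) → 29.2127
  f12: (p0, p3, p1) → 64.9251
  f13: (p0, p10, p12) → 47.9695
  f14: (p0, p10, p14) → 34.4908
  f15: (p18, p2, p12) → 69.4153
  f16: (p18, p10, p12) → 23.1664
  f17: (p18, p10, p19) → 21.0524
  f18: (p18, p6, p19) → 61.8835
  f19: (p13, p1, p15) → 22.0499
  f20: (p13, p0, p15) → 16.7428
  f21: (p13, p0, p1) → 18.4909
  f22: (p7, p6, p2) → 104.2836
  f23: (p7, p18, p2) → 3.8338
  f24: (p7, p18, p6) → 8.4073
Σ area = 1121.153

Euler: V−E+F = 14−36+24 = 2.

facets=24 area=1121.153


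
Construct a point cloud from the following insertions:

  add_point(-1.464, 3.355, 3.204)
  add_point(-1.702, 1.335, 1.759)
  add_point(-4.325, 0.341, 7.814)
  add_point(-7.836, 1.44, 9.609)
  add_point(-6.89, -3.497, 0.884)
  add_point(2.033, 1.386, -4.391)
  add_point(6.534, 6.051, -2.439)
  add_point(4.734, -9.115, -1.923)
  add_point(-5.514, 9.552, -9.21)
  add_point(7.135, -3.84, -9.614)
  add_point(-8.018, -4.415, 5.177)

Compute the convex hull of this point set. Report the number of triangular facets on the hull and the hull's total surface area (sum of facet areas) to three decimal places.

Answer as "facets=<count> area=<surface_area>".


Extreme-point indices: [2, 3, 4, 6, 7, 8, 9, 10] — 8 of 11 on the boundary.

Triangle areas on the boundary:
  f1: (p3, p8, p10) → 73.6397
  f2: (p6, p8, p9) → 87.1454
  f3: (p6, p3, p8) → 132.3922
  f4: (p4, p8, p10) → 24.4792
  f5: (p4, p8, p9) → 131.8646
  f6: (p7, p4, p10) → 28.2228
  f7: (p7, p4, p9) → 62.8378
  f8: (p7, p6, p9) → 58.8668
  f9: (p2, p3, p10) → 13.3703
  f10: (p2, p7, p10) → 50.3076
  f11: (p2, p6, p3) → 20.9661
  f12: (p2, p7, p6) → 108.7189
Σ area = 792.811

Euler characteristic 8−18+12 = 2 ✓

facets=12 area=792.811


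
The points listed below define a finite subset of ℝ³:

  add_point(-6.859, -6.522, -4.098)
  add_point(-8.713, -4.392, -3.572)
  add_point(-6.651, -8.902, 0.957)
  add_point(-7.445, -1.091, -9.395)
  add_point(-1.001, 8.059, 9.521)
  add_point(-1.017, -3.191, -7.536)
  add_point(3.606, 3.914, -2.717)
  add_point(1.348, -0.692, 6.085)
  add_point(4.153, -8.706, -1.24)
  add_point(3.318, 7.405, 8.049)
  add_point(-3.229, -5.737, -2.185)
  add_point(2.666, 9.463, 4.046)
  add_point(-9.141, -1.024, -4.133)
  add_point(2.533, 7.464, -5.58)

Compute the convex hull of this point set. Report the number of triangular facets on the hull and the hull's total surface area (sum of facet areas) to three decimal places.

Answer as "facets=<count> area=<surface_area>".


Points on the hull: [0, 1, 2, 3, 4, 5, 6, 7, 8, 9, 11, 12, 13] (13 of 14).

Facet areas (half cross-product norm):
  f1: (p13, p4, p12) → 108.7619
  f2: (p13, p4, p11) → 22.0637
  f3: (p2, p4, p12) → 88.3654
  f4: (p9, p4, p11) → 10.4465
  f5: (p3, p13, p12) → 37.7885
  f6: (p7, p2, p8) → 57.6203
  f7: (p7, p2, p4) → 49.5280
  f8: (p7, p9, p8) → 30.7337
  f9: (p7, p9, p4) → 19.7319
  f10: (p6, p13, p11) → 20.6001
  f11: (p6, p9, p11) → 18.5409
  f12: (p6, p13, p8) → 16.4969
  f13: (p6, p9, p8) → 70.5875
  f14: (p5, p13, p8) → 54.2874
  f15: (p5, p3, p13) → 39.9228
  f16: (p1, p2, p12) → 6.8492
  f17: (p1, p3, p12) → 9.4602
  f18: (p0, p2, p8) → 30.4716
  f19: (p0, p5, p8) → 36.8262
  f20: (p0, p5, p3) → 23.5676
  f21: (p0, p1, p2) → 7.9074
  f22: (p0, p1, p3) → 9.7509
Σ area = 770.309

Euler characteristic 13−33+22 = 2 ✓

facets=22 area=770.309


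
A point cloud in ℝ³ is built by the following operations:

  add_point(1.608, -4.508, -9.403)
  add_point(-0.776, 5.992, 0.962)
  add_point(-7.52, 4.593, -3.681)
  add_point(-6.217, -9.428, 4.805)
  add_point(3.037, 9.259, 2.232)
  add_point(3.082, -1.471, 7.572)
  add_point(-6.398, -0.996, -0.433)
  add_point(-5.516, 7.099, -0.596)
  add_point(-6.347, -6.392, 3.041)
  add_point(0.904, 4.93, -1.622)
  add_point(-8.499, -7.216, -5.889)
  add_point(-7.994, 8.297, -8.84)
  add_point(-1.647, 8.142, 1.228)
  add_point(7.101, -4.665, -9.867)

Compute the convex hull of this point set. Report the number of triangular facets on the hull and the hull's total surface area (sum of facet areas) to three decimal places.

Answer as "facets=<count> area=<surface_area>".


facets=16 area=908.816

Hull vertices (10/14): indices [0, 2, 3, 4, 5, 7, 10, 11, 12, 13].

Triangle areas on the boundary:
  f1: (p5, p4, p13) → 104.9169
  f2: (p11, p4, p13) → 138.7175
  f3: (p3, p13, p10) → 90.7059
  f4: (p3, p5, p13) → 112.5975
  f5: (p0, p13, p10) → 11.0430
  f6: (p0, p11, p10) → 82.3213
  f7: (p0, p11, p13) → 34.5461
  f8: (p2, p11, p10) → 34.9144
  f9: (p2, p3, p10) → 67.2357
  f10: (p7, p2, p3) → 36.4528
  f11: (p7, p3, p5) → 90.1740
  f12: (p7, p2, p11) → 13.6575
  f13: (p12, p5, p4) → 29.3026
  f14: (p12, p7, p5) → 25.5500
  f15: (p12, p11, p4) → 21.5325
  f16: (p12, p7, p11) → 15.1481
Σ area = 908.816

Euler characteristic 10−24+16 = 2 ✓


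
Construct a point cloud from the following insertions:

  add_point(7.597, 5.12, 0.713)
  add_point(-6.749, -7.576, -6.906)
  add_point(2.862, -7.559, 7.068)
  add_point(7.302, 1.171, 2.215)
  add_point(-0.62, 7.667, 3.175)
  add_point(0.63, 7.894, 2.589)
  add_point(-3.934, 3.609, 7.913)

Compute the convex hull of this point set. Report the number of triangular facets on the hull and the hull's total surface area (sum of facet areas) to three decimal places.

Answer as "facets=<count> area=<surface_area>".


Points on the hull: [0, 1, 2, 3, 4, 5, 6] (7 of 7).

Area of each hull facet:
  f1: (p5, p0, p1) → 75.5879
  f2: (p6, p5, p0) → 28.0250
  f3: (p2, p6, p1) → 107.8468
  f4: (p4, p5, p1) → 13.2295
  f5: (p4, p6, p1) → 65.8705
  f6: (p4, p6, p5) → 3.0085
  f7: (p3, p6, p0) → 27.1503
  f8: (p3, p2, p6) → 64.2424
  f9: (p3, p0, p1) → 38.0190
  f10: (p3, p2, p1) → 91.8456
Σ area = 514.825

Check V−E+F: 7 − 15 + 10 = 2.

facets=10 area=514.825


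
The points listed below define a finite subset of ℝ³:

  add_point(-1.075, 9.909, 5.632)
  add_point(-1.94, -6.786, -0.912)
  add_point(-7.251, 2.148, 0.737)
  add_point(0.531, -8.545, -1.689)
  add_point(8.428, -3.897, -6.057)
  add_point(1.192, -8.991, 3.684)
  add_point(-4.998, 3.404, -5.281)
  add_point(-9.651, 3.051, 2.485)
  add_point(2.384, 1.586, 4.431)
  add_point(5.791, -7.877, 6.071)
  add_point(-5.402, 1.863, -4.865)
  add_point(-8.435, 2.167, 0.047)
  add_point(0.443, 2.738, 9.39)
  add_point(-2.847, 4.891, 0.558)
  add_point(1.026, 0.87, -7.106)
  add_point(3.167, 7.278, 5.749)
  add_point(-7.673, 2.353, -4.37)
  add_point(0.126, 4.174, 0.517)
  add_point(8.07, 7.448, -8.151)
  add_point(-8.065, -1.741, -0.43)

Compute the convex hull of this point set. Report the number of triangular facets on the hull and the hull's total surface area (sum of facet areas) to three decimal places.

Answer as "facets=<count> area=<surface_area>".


Hull vertices (14/20): indices [0, 1, 3, 4, 5, 6, 7, 9, 12, 14, 15, 16, 18, 19].

Facet areas (half cross-product norm):
  f1: (p5, p12, p7) → 78.6652
  f2: (p0, p12, p7) → 45.4455
  f3: (p0, p16, p7) → 40.6736
  f4: (p9, p5, p12) → 32.6129
  f5: (p9, p18, p4) → 66.6844
  f6: (p14, p18, p4) → 41.8349
  f7: (p19, p5, p7) → 31.1097
  f8: (p19, p16, p7) → 16.1686
  f9: (p15, p0, p18) → 35.5887
  f10: (p15, p0, p12) → 16.0365
  f11: (p15, p9, p18) → 113.3446
  f12: (p15, p9, p12) → 38.1579
  f13: (p6, p14, p18) → 29.8377
  f14: (p6, p14, p16) → 6.8937
  f15: (p6, p0, p18) → 90.0010
  f16: (p6, p0, p16) → 19.7011
  f17: (p3, p9, p4) → 47.3991
  f18: (p3, p9, p5) → 12.1716
  f19: (p3, p14, p4) → 42.1161
  f20: (p3, p14, p16) → 50.1629
  f21: (p3, p19, p16) → 29.8696
  f22: (p1, p19, p5) → 19.1901
  f23: (p1, p3, p5) → 8.4583
  f24: (p1, p3, p19) → 2.5017
Σ area = 914.625

Check V−E+F: 14 − 36 + 24 = 2.

facets=24 area=914.625


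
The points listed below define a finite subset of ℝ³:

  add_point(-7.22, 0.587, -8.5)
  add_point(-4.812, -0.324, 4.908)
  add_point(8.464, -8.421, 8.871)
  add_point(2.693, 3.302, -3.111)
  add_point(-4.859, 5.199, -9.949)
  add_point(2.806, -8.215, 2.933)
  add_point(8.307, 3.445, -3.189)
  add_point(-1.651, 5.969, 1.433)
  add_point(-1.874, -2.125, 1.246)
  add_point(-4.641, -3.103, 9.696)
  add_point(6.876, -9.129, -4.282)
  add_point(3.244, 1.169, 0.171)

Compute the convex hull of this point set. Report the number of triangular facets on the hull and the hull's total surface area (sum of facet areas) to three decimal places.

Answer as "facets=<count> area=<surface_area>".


facets=14 area=833.113

Hull vertices (9/12): indices [0, 1, 2, 4, 5, 6, 7, 9, 10].

Facet areas (half cross-product norm):
  f1: (p9, p7, p2) → 89.4578
  f2: (p6, p7, p2) → 94.5242
  f3: (p5, p9, p0) → 96.8439
  f4: (p5, p9, p2) → 46.2655
  f5: (p1, p9, p0) → 17.3953
  f6: (p1, p9, p7) → 13.8186
  f7: (p4, p6, p7) → 65.7826
  f8: (p4, p1, p0) → 35.6136
  f9: (p4, p1, p7) → 44.8803
  f10: (p10, p6, p2) → 83.2891
  f11: (p10, p5, p2) → 32.7502
  f12: (p10, p5, p0) → 71.2572
  f13: (p10, p4, p0) → 46.6029
  f14: (p10, p4, p6) → 94.6319
Σ area = 833.113

Euler: V−E+F = 9−21+14 = 2.


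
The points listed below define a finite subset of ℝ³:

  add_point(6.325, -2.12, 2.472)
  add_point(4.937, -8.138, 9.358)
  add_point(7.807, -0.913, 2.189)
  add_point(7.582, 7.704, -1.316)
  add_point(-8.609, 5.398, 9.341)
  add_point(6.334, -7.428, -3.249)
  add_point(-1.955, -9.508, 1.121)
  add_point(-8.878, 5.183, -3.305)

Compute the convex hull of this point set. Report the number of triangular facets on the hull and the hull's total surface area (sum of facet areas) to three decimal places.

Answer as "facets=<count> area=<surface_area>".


Hull vertices (7/8): indices [1, 2, 3, 4, 5, 6, 7].

Facet areas (half cross-product norm):
  f1: (p4, p6, p7) → 102.9039
  f2: (p4, p1, p6) → 96.6568
  f3: (p5, p6, p7) → 80.6979
  f4: (p5, p1, p2) → 45.1244
  f5: (p5, p1, p6) → 50.5591
  f6: (p3, p5, p7) → 124.4756
  f7: (p3, p5, p2) → 35.6135
  f8: (p3, p4, p7) → 105.0033
  f9: (p3, p1, p2) → 23.2359
  f10: (p3, p4, p1) → 161.5676
Σ area = 825.838

Euler: V−E+F = 7−15+10 = 2.

facets=10 area=825.838


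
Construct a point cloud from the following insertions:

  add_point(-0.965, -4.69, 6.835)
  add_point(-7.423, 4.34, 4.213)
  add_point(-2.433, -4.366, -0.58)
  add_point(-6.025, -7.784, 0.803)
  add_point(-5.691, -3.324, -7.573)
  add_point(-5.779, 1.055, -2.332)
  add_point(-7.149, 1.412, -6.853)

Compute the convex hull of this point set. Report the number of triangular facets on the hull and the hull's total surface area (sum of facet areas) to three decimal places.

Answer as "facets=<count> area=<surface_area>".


Extreme-point indices: [0, 1, 2, 3, 4, 5, 6] — 7 of 7 on the boundary.

Facet areas (half cross-product norm):
  f1: (p3, p0, p1) → 47.1413
  f2: (p6, p3, p1) → 62.5150
  f3: (p6, p4, p3) → 22.6239
  f4: (p5, p0, p1) → 41.2170
  f5: (p5, p6, p1) → 12.0382
  f6: (p2, p6, p4) → 19.3514
  f7: (p2, p3, p0) → 19.2335
  f8: (p2, p4, p3) → 20.0218
  f9: (p2, p5, p0) → 22.9797
  f10: (p2, p5, p6) → 13.8853
Σ area = 281.007

Euler: V−E+F = 7−15+10 = 2.

facets=10 area=281.007


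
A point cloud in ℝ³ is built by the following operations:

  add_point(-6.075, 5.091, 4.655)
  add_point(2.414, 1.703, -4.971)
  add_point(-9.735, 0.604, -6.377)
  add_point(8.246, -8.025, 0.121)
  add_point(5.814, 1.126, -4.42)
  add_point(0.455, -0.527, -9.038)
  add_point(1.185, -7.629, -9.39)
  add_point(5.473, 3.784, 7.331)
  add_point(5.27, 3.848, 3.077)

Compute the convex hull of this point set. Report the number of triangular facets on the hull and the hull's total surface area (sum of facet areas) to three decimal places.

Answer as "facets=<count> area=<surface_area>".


9 of the 9 inputs are extreme points: [0, 1, 2, 3, 4, 5, 6, 7, 8].

Triangle areas on the boundary:
  f1: (p0, p3, p2) → 120.9812
  f2: (p0, p7, p3) → 82.9573
  f3: (p4, p7, p3) → 61.6923
  f4: (p6, p3, p2) → 78.8574
  f5: (p6, p4, p3) → 53.3777
  f6: (p1, p0, p2) → 69.2705
  f7: (p5, p6, p4) → 25.5309
  f8: (p5, p1, p4) → 7.9248
  f9: (p5, p6, p2) → 36.9577
  f10: (p5, p1, p2) → 26.4599
  f11: (p8, p4, p7) → 6.3326
  f12: (p8, p1, p4) → 13.9551
  f13: (p8, p0, p7) → 24.4411
  f14: (p8, p1, p0) → 50.0030
Σ area = 658.741

Check V−E+F: 9 − 21 + 14 = 2.

facets=14 area=658.741


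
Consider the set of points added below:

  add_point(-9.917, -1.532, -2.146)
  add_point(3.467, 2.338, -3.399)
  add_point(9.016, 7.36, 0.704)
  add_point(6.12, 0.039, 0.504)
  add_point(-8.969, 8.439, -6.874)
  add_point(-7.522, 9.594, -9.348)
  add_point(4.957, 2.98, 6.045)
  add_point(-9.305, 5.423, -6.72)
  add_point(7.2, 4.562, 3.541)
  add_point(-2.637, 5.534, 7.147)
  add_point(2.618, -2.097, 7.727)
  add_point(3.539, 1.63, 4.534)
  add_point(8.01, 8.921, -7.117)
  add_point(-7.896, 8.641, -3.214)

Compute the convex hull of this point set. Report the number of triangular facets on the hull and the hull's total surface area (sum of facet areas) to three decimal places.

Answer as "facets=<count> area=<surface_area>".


Points on the hull: [0, 1, 2, 3, 4, 5, 6, 7, 8, 9, 10, 12, 13] (13 of 14).

Area of each hull facet:
  f1: (p9, p10, p0) → 63.6550
  f2: (p13, p9, p0) → 60.6217
  f3: (p13, p9, p2) → 80.6337
  f4: (p13, p12, p2) → 65.4096
  f5: (p13, p12, p5) → 48.6500
  f6: (p6, p9, p2) → 29.7772
  f7: (p6, p9, p10) → 23.3697
  f8: (p3, p12, p2) → 31.4622
  f9: (p3, p10, p0) → 64.7494
  f10: (p4, p13, p0) → 19.9111
  f11: (p4, p13, p5) → 4.6490
  f12: (p8, p6, p2) → 2.3032
  f13: (p8, p6, p10) → 6.4125
  f14: (p8, p3, p2) → 11.7845
  f15: (p8, p3, p10) → 22.6731
  f16: (p1, p3, p0) → 35.0734
  f17: (p1, p3, p12) → 21.4149
  f18: (p1, p5, p0) → 84.2848
  f19: (p1, p12, p5) → 62.9398
  f20: (p7, p5, p0) → 5.9264
  f21: (p7, p4, p0) → 6.4075
  f22: (p7, p4, p5) → 4.1603
Σ area = 756.269

Euler characteristic 13−33+22 = 2 ✓

facets=22 area=756.269


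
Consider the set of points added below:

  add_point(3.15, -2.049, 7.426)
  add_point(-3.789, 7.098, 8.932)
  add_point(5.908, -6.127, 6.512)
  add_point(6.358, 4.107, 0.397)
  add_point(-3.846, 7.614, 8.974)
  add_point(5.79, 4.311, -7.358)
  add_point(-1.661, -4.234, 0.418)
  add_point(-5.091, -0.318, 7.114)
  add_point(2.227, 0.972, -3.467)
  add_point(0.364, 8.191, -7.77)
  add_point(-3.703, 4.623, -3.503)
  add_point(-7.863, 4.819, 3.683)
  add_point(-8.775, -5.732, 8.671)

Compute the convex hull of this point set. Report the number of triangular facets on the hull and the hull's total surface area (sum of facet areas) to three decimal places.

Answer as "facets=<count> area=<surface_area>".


facets=18 area=726.485

Extreme-point indices: [0, 1, 2, 3, 4, 5, 6, 9, 10, 11, 12] — 11 of 13 on the boundary.

Area of each hull facet:
  f1: (p9, p4, p3) → 75.2281
  f2: (p11, p4, p12) → 42.0485
  f3: (p11, p9, p4) → 51.4568
  f4: (p1, p4, p12) → 1.6681
  f5: (p0, p4, p3) → 57.9630
  f6: (p0, p2, p3) → 24.2396
  f7: (p0, p1, p4) → 1.5456
  f8: (p0, p2, p12) → 29.9293
  f9: (p0, p1, p12) → 68.0074
  f10: (p6, p2, p12) → 54.4410
  f11: (p5, p9, p3) → 25.7512
  f12: (p5, p2, p3) → 39.3244
  f13: (p5, p6, p9) → 45.8946
  f14: (p5, p6, p2) → 67.9570
  f15: (p10, p11, p12) → 44.8374
  f16: (p10, p11, p9) → 16.4108
  f17: (p10, p6, p12) → 52.1683
  f18: (p10, p6, p9) → 27.6143
Σ area = 726.485

Check V−E+F: 11 − 27 + 18 = 2.


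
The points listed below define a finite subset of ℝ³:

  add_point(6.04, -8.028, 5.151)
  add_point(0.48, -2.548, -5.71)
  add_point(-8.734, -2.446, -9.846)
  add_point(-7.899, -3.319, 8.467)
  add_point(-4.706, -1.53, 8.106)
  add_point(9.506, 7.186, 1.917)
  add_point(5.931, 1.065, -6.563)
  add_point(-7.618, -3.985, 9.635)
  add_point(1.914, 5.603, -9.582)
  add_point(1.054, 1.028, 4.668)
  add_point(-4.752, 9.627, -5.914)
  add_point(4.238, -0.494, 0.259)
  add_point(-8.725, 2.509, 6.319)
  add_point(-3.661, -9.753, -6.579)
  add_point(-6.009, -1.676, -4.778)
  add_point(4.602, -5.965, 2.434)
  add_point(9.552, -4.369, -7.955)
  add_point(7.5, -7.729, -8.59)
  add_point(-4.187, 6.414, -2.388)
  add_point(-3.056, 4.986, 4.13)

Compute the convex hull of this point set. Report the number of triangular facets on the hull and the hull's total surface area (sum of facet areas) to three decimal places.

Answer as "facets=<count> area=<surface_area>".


facets=22 area=1222.709

13 of the 20 inputs are extreme points: [0, 2, 3, 4, 5, 7, 8, 10, 12, 13, 16, 17, 19].

Per-facet area ½‖(b−a)×(c−a)‖:
  f1: (p8, p10, p2) → 54.2879
  f2: (p8, p5, p16) → 82.3884
  f3: (p8, p5, p10) → 59.6806
  f4: (p13, p7, p2) → 83.5408
  f5: (p12, p10, p2) → 94.0562
  f6: (p0, p13, p7) → 108.4130
  f7: (p0, p5, p16) → 97.4685
  f8: (p0, p5, p7) → 118.9813
  f9: (p3, p7, p2) → 5.9668
  f10: (p3, p12, p2) → 52.8893
  f11: (p3, p12, p7) → 2.7487
  f12: (p19, p5, p10) → 72.2297
  f13: (p19, p12, p10) → 34.7356
  f14: (p19, p12, p5) → 11.9545
  f15: (p4, p5, p7) → 5.1881
  f16: (p4, p12, p7) → 12.2451
  f17: (p4, p12, p5) → 52.8194
  f18: (p17, p0, p16) → 27.4583
  f19: (p17, p0, p13) → 76.4345
  f20: (p17, p13, p2) → 51.6576
  f21: (p17, p8, p2) → 93.7475
  f22: (p17, p8, p16) → 23.8177
Σ area = 1222.709

Euler: V−E+F = 13−33+22 = 2.


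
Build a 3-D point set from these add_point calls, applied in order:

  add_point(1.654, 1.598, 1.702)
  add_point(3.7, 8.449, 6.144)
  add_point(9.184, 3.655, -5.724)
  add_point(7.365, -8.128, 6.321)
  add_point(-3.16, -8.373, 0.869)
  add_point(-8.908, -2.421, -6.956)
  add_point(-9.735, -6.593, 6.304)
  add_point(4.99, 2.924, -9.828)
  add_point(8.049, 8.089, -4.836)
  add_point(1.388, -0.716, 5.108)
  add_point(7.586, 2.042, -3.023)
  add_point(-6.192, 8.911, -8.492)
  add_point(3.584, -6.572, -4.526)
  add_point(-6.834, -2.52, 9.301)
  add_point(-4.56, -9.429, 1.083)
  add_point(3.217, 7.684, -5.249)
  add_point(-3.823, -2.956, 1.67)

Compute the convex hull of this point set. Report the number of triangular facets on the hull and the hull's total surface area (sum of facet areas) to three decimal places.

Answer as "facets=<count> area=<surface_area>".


Hull vertices (11/17): indices [1, 2, 3, 5, 6, 7, 8, 11, 12, 13, 14].

Per-facet area ½‖(b−a)×(c−a)‖:
  f1: (p13, p11, p6) → 61.6259
  f2: (p3, p13, p6) → 45.0949
  f3: (p5, p11, p6) → 74.0017
  f4: (p1, p13, p11) → 134.6623
  f5: (p1, p3, p13) → 110.5317
  f6: (p7, p5, p11) → 72.8314
  f7: (p8, p3, p2) → 34.2216
  f8: (p8, p1, p3) → 99.8045
  f9: (p8, p7, p2) → 13.7437
  f10: (p8, p1, p11) → 86.2916
  f11: (p8, p7, p11) → 49.7589
  f12: (p12, p7, p5) → 71.3136
  f13: (p12, p3, p2) → 67.8260
  f14: (p12, p7, p2) → 32.1154
  f15: (p14, p5, p6) → 45.3724
  f16: (p14, p12, p5) → 57.3825
  f17: (p14, p3, p6) → 49.2340
  f18: (p14, p12, p3) → 57.1115
Σ area = 1162.923

Euler characteristic 11−27+18 = 2 ✓

facets=18 area=1162.923


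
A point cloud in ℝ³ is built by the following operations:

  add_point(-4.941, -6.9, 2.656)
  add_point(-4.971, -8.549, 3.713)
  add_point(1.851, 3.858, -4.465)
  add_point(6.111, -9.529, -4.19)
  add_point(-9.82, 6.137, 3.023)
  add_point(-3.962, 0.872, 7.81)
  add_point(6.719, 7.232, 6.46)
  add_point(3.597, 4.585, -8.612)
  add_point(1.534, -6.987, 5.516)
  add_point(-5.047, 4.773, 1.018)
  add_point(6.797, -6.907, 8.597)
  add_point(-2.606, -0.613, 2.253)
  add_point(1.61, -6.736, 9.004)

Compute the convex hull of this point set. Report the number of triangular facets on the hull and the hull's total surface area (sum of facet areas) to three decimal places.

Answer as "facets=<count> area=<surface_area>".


facets=14 area=893.761

Hull vertices (9/13): indices [0, 1, 3, 4, 5, 6, 7, 10, 12].

Triangle areas on the boundary:
  f1: (p7, p6, p4) → 121.0245
  f2: (p5, p6, p4) → 56.5044
  f3: (p5, p1, p4) → 46.0233
  f4: (p0, p7, p4) → 115.6808
  f5: (p0, p1, p4) → 8.7263
  f6: (p3, p1, p10) → 75.1619
  f7: (p3, p6, p10) → 93.3311
  f8: (p3, p7, p6) → 115.6740
  f9: (p3, p0, p7) → 97.9782
  f10: (p3, p0, p1) → 12.8903
  f11: (p12, p6, p10) → 37.2078
  f12: (p12, p5, p6) → 59.2387
  f13: (p12, p1, p10) → 15.9553
  f14: (p12, p5, p1) → 38.3647
Σ area = 893.761

Euler characteristic 9−21+14 = 2 ✓


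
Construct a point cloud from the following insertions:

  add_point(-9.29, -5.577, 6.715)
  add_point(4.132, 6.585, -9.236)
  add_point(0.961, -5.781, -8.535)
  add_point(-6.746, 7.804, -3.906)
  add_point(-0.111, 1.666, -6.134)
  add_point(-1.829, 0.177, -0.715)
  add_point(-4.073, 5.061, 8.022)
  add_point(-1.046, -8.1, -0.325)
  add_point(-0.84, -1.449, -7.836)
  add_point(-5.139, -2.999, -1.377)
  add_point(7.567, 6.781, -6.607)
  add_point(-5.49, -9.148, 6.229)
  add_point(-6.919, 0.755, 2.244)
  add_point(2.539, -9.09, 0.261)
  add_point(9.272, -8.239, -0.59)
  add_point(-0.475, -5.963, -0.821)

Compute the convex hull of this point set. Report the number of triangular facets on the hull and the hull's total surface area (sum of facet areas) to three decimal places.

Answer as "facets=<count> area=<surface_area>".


facets=20 area=932.613

12 of the 16 inputs are extreme points: [0, 1, 2, 3, 6, 7, 8, 9, 10, 11, 13, 14].

Facet areas (half cross-product norm):
  f1: (p3, p6, p0) → 74.6671
  f2: (p10, p6, p14) → 145.3110
  f3: (p10, p2, p14) → 81.8733
  f4: (p10, p2, p1) → 27.0796
  f5: (p10, p3, p1) → 23.6899
  f6: (p10, p3, p6) → 91.3554
  f7: (p11, p2, p0) → 41.9653
  f8: (p11, p6, p0) → 29.7655
  f9: (p11, p6, p14) → 116.6936
  f10: (p9, p3, p0) → 48.7249
  f11: (p9, p2, p0) → 26.4956
  f12: (p9, p2, p3) → 53.8883
  f13: (p8, p3, p1) → 52.0662
  f14: (p8, p2, p1) → 18.9336
  f15: (p8, p2, p3) → 7.0661
  f16: (p13, p2, p14) → 32.5887
  f17: (p13, p11, p14) → 17.1684
  f18: (p7, p11, p2) → 12.7977
  f19: (p7, p13, p2) → 16.4987
  f20: (p7, p13, p11) → 13.9845
Σ area = 932.613

Check V−E+F: 12 − 30 + 20 = 2.


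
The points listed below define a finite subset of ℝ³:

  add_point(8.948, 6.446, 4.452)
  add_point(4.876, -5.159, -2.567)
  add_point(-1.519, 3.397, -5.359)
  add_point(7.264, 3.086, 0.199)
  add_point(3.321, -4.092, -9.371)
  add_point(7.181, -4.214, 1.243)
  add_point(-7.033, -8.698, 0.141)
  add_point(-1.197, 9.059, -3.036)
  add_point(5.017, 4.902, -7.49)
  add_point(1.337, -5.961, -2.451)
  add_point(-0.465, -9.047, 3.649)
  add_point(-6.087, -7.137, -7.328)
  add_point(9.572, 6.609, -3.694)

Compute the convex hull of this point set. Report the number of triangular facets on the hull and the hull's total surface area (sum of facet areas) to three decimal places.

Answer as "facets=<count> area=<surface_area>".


facets=18 area=755.171

Extreme-point indices: [0, 1, 2, 4, 5, 6, 7, 8, 10, 11, 12] — 11 of 13 on the boundary.

Per-facet area ½‖(b−a)×(c−a)‖:
  f1: (p0, p7, p6) → 121.9479
  f2: (p0, p7, p12) → 44.8248
  f3: (p11, p7, p6) → 67.0917
  f4: (p8, p7, p12) → 26.7617
  f5: (p8, p4, p12) → 24.5497
  f6: (p8, p11, p4) → 42.8405
  f7: (p5, p0, p12) → 44.5562
  f8: (p5, p4, p12) → 64.8123
  f9: (p2, p11, p7) → 13.9823
  f10: (p2, p8, p7) → 21.3768
  f11: (p2, p8, p11) → 35.3469
  f12: (p10, p11, p4) → 61.7900
  f13: (p10, p11, p6) → 26.7552
  f14: (p10, p0, p6) → 60.8037
  f15: (p10, p5, p0) → 44.2909
  f16: (p1, p5, p4) → 7.4299
  f17: (p1, p10, p4) → 25.7264
  f18: (p1, p10, p5) → 20.2842
Σ area = 755.171

Euler: V−E+F = 11−27+18 = 2.


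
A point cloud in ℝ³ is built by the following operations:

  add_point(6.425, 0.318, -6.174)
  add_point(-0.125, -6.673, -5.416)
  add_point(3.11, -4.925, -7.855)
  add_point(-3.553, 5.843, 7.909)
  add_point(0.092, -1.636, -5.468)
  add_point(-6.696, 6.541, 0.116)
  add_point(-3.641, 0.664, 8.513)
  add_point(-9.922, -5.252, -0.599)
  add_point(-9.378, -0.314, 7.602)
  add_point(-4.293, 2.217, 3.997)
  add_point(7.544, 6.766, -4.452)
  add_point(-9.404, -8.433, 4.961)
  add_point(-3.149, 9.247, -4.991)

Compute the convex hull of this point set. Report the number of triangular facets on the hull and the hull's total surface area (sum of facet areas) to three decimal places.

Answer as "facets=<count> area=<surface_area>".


11 of the 13 inputs are extreme points: [0, 1, 2, 3, 5, 6, 7, 8, 10, 11, 12].

Triangle areas on the boundary:
  f1: (p2, p12, p7) → 106.8922
  f2: (p2, p12, p10) → 70.4853
  f3: (p11, p8, p7) → 26.8640
  f4: (p11, p8, p6) → 24.5928
  f5: (p0, p6, p10) → 59.7063
  f6: (p0, p2, p10) → 8.0379
  f7: (p0, p2, p6) → 57.1238
  f8: (p3, p8, p6) → 15.1529
  f9: (p3, p12, p10) → 73.1378
  f10: (p3, p6, p10) → 42.8729
  f11: (p1, p2, p6) → 31.6563
  f12: (p1, p11, p6) → 77.8639
  f13: (p1, p2, p7) → 13.0596
  f14: (p1, p11, p7) → 34.3162
  f15: (p5, p3, p12) → 24.1698
  f16: (p5, p3, p8) → 34.8036
  f17: (p5, p12, p7) → 36.4730
  f18: (p5, p8, p7) → 48.6139
Σ area = 785.822

Euler: V−E+F = 11−27+18 = 2.

facets=18 area=785.822
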